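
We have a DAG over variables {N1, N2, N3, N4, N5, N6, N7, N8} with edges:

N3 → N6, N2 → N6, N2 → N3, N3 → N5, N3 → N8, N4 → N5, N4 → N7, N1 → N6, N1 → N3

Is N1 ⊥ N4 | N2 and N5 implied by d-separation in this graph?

We examine all 3 paths between N1 and N4:
Path 1: N1 → N3 → N5 ← N4
  N3 is a chain and N3 is not conditioned on; N5 is a collider and N5 is conditioned on, which opens it — no node blocks this path, so it is active.
Path 2: N1 → N6 ← N3 → N5 ← N4
  N6 is a collider here and neither N6 nor any of its descendants is conditioned on, so the collider stays closed — the path is blocked at N6.
Path 3: N1 → N6 ← N2 → N3 → N5 ← N4
  N6 is a collider here and neither N6 nor any of its descendants is conditioned on, so the collider stays closed — the path is blocked at N6.
Because an active path exists, N1 and N4 are not d-separated.

No — N1 and N4 are not d-separated given {N2, N5}.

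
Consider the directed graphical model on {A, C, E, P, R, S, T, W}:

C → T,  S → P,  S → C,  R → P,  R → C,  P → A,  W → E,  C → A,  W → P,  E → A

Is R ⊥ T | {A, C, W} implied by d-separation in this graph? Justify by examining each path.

Yes

4 paths connect R and T; each must be blocked for d-separation to hold:
  1. R → P → A ← C → T — P:chain[open]; A:collider[open]; C:fork[blocks] ⇒ blocked
  2. R → P ← S → C → T — P:collider[open]; S:fork[open]; C:chain[blocks] ⇒ blocked
  3. R → P ← W → E → A ← C → T — P:collider[open]; W:fork[blocks]; E:chain[open]; A:collider[open]; C:fork[blocks] ⇒ blocked
  4. R → C → T — C:chain[blocks] ⇒ blocked
All paths are blocked; R ⊥ T | {A, C, W} holds.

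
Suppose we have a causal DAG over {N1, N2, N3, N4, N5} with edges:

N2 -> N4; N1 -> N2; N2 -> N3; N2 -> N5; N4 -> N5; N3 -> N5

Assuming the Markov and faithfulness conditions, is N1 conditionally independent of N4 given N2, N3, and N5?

Yes — N1 and N4 are d-separated given {N2, N3, N5}.

Enumerating the 3 paths from N1 to N4 and testing each for blocking by {N2, N3, N5}:
Path 1: N1 → N2 → N5 ← N4
  N2 is a chain here and N2 is conditioned on, so the path is blocked at N2.
Path 2: N1 → N2 → N3 → N5 ← N4
  N2 is a chain here and N2 is conditioned on, so the path is blocked at N2.
Path 3: N1 → N2 → N4
  N2 is a chain here and N2 is conditioned on, so the path is blocked at N2.
Since every path is blocked, d-separation holds.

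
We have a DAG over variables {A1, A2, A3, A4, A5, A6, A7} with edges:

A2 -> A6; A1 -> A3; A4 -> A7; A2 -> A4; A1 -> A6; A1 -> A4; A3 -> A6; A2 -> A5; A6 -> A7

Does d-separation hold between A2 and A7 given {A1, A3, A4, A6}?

Yes

There are 6 undirected paths between A2 and A7; checking each against the conditioning set {A1, A3, A4, A6}:
Path 1: A2 → A4 → A7
  A4 is a chain here and A4 is conditioned on, so the path is blocked at A4.
Path 2: A2 → A4 ← A1 → A3 → A6 → A7
  A1 is a fork here and A1 is conditioned on, so the path is blocked at A1.
Path 3: A2 → A4 ← A1 → A6 → A7
  A1 is a fork here and A1 is conditioned on, so the path is blocked at A1.
Path 4: A2 → A6 → A7
  A6 is a chain here and A6 is conditioned on, so the path is blocked at A6.
Path 5: A2 → A6 ← A1 → A4 → A7
  A1 is a fork here and A1 is conditioned on, so the path is blocked at A1.
Path 6: A2 → A6 ← A3 ← A1 → A4 → A7
  A3 is a chain here and A3 is conditioned on, so the path is blocked at A3.
Since every path is blocked, d-separation holds.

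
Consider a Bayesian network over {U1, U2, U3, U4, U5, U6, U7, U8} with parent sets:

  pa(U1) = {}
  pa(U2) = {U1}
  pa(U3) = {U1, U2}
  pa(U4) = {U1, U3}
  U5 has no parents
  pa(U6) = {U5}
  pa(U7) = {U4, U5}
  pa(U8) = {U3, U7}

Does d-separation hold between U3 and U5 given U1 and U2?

4 paths connect U3 and U5; each must be blocked for d-separation to hold:
Path 1: U3 → U8 ← U7 ← U5
  U8 is a collider here and neither U8 nor any of its descendants is conditioned on, so the collider stays closed — the path is blocked at U8.
Path 2: U3 ← U1 → U4 → U7 ← U5
  U1 is a fork here and U1 is conditioned on, so the path is blocked at U1.
Path 3: U3 → U4 → U7 ← U5
  U7 is a collider here and neither U7 nor any of its descendants is conditioned on, so the collider stays closed — the path is blocked at U7.
Path 4: U3 ← U2 ← U1 → U4 → U7 ← U5
  U2 is a chain here and U2 is conditioned on, so the path is blocked at U2.
Every path is blocked, so U3 and U5 are d-separated given {U1, U2}.

Yes — U3 and U5 are d-separated given {U1, U2}.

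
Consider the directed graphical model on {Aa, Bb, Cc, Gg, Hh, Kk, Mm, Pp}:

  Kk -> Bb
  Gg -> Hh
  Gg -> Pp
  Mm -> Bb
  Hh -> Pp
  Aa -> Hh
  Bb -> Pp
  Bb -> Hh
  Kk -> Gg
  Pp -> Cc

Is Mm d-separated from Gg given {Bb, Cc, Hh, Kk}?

Yes

There are 5 undirected paths between Mm and Gg; checking each against the conditioning set {Bb, Cc, Hh, Kk}:
Path 1: Mm → Bb → Pp ← Hh ← Gg
  Bb is a chain here and Bb is conditioned on, so the path is blocked at Bb.
Path 2: Mm → Bb → Pp ← Gg
  Bb is a chain here and Bb is conditioned on, so the path is blocked at Bb.
Path 3: Mm → Bb → Hh → Pp ← Gg
  Bb is a chain here and Bb is conditioned on, so the path is blocked at Bb.
Path 4: Mm → Bb → Hh ← Gg
  Bb is a chain here and Bb is conditioned on, so the path is blocked at Bb.
Path 5: Mm → Bb ← Kk → Gg
  Kk is a fork here and Kk is conditioned on, so the path is blocked at Kk.
Every path is blocked, so Mm and Gg are d-separated given {Bb, Cc, Hh, Kk}.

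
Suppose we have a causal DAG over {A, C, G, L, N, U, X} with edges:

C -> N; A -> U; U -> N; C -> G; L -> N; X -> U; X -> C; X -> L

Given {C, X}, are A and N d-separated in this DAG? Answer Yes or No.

Enumerating the 3 paths from A to N and testing each for blocking by {C, X}:
  1. A → U ← X → C → N — U:collider[blocks]; X:fork[blocks]; C:chain[blocks] ⇒ blocked
  2. A → U ← X → L → N — U:collider[blocks]; X:fork[blocks]; L:chain[open] ⇒ blocked
  3. A → U → N — U:chain[open] ⇒ active
Because an active path exists, A and N are not d-separated.

No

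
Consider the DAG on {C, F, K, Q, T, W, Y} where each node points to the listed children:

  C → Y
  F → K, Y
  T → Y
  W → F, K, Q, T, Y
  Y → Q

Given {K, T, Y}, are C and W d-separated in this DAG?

We examine all 5 paths between C and W:
Path 1: C → Y ← W
  Y is a collider and Y is conditioned on, which opens it — no node blocks this path, so it is active.
Path 2: C → Y ← T ← W
  T is a chain here and T is conditioned on, so the path is blocked at T.
Path 3: C → Y → Q ← W
  Y is a chain here and Y is conditioned on, so the path is blocked at Y.
Path 4: C → Y ← F ← W
  Y is a collider and Y is conditioned on, which opens it; F is a chain and F is not conditioned on — no node blocks this path, so it is active.
Path 5: C → Y ← F → K ← W
  Y is a collider and Y is conditioned on, which opens it; F is a fork and F is not conditioned on; K is a collider and K is conditioned on, which opens it — no node blocks this path, so it is active.
Because an active path exists, C and W are not d-separated.

No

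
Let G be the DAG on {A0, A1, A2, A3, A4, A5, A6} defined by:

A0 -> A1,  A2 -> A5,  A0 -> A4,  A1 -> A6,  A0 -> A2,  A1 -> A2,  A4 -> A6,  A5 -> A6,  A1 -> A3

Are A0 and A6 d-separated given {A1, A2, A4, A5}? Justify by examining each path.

Yes

Enumerating the 5 paths from A0 to A6 and testing each for blocking by {A1, A2, A4, A5}:
Path 1: A0 → A2 → A5 → A6
  A2 is a chain here and A2 is conditioned on, so the path is blocked at A2.
Path 2: A0 → A2 ← A1 → A6
  A1 is a fork here and A1 is conditioned on, so the path is blocked at A1.
Path 3: A0 → A4 → A6
  A4 is a chain here and A4 is conditioned on, so the path is blocked at A4.
Path 4: A0 → A1 → A2 → A5 → A6
  A1 is a chain here and A1 is conditioned on, so the path is blocked at A1.
Path 5: A0 → A1 → A6
  A1 is a chain here and A1 is conditioned on, so the path is blocked at A1.
Every path is blocked, so A0 and A6 are d-separated given {A1, A2, A4, A5}.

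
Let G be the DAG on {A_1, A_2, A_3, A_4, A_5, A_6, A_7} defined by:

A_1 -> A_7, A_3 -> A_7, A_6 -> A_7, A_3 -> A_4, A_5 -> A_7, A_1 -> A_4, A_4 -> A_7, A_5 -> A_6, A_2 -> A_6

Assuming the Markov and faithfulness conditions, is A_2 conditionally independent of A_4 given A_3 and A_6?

Yes

Enumerating the 6 paths from A_2 to A_4 and testing each for blocking by {A_3, A_6}:
Path 1: A_2 → A_6 ← A_5 → A_7 ← A_4
  A_7 is a collider here and neither A_7 nor any of its descendants is conditioned on, so the collider stays closed — the path is blocked at A_7.
Path 2: A_2 → A_6 ← A_5 → A_7 ← A_3 → A_4
  A_7 is a collider here and neither A_7 nor any of its descendants is conditioned on, so the collider stays closed — the path is blocked at A_7.
Path 3: A_2 → A_6 ← A_5 → A_7 ← A_1 → A_4
  A_7 is a collider here and neither A_7 nor any of its descendants is conditioned on, so the collider stays closed — the path is blocked at A_7.
Path 4: A_2 → A_6 → A_7 ← A_4
  A_6 is a chain here and A_6 is conditioned on, so the path is blocked at A_6.
Path 5: A_2 → A_6 → A_7 ← A_3 → A_4
  A_6 is a chain here and A_6 is conditioned on, so the path is blocked at A_6.
Path 6: A_2 → A_6 → A_7 ← A_1 → A_4
  A_6 is a chain here and A_6 is conditioned on, so the path is blocked at A_6.
All paths are blocked; A_2 ⊥ A_4 | {A_3, A_6} holds.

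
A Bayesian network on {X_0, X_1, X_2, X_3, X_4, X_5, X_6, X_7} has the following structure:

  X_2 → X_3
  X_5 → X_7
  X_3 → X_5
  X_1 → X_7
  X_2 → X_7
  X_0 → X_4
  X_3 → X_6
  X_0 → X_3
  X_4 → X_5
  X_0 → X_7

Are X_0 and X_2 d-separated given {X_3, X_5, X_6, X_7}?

There are 6 undirected paths between X_0 and X_2; checking each against the conditioning set {X_3, X_5, X_6, X_7}:
Path 1: X_0 → X_3 ← X_2
  X_3 is a collider and X_3 is conditioned on, which opens it — no node blocks this path, so it is active.
Path 2: X_0 → X_3 → X_5 → X_7 ← X_2
  X_3 is a chain here and X_3 is conditioned on, so the path is blocked at X_3.
Path 3: X_0 → X_4 → X_5 ← X_3 ← X_2
  X_3 is a chain here and X_3 is conditioned on, so the path is blocked at X_3.
Path 4: X_0 → X_4 → X_5 → X_7 ← X_2
  X_5 is a chain here and X_5 is conditioned on, so the path is blocked at X_5.
Path 5: X_0 → X_7 ← X_2
  X_7 is a collider and X_7 is conditioned on, which opens it — no node blocks this path, so it is active.
Path 6: X_0 → X_7 ← X_5 ← X_3 ← X_2
  X_5 is a chain here and X_5 is conditioned on, so the path is blocked at X_5.
Since the path X_0 → X_3 ← X_2 is active, X_0 and X_2 are not d-separated given {X_3, X_5, X_6, X_7}.

No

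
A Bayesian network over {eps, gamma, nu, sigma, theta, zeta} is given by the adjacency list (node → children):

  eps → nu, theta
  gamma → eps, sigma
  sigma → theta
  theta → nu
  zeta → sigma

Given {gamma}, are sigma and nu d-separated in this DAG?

We examine all 4 paths between sigma and nu:
  1. sigma ← gamma → eps → nu — gamma:fork[blocks]; eps:chain[open] ⇒ blocked
  2. sigma ← gamma → eps → theta → nu — gamma:fork[blocks]; eps:chain[open]; theta:chain[open] ⇒ blocked
  3. sigma → theta → nu — theta:chain[open] ⇒ active
  4. sigma → theta ← eps → nu — theta:collider[blocks]; eps:fork[open] ⇒ blocked
At least one path is unblocked, so d-separation fails.

No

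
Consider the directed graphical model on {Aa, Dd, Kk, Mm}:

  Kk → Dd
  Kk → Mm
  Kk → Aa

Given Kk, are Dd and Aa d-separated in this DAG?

Only one path connects Dd and Aa:
  1. Dd ← Kk → Aa — Kk:fork[blocks] ⇒ blocked
Every path is blocked, so Dd and Aa are d-separated given {Kk}.

Yes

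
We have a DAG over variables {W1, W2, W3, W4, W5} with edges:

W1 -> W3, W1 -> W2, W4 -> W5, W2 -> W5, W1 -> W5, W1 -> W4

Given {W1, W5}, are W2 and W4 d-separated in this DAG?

We examine all 4 paths between W2 and W4:
Path 1: W2 ← W1 → W4
  W1 is a fork here and W1 is conditioned on, so the path is blocked at W1.
Path 2: W2 ← W1 → W5 ← W4
  W1 is a fork here and W1 is conditioned on, so the path is blocked at W1.
Path 3: W2 → W5 ← W4
  W5 is a collider and W5 is conditioned on, which opens it — no node blocks this path, so it is active.
Path 4: W2 → W5 ← W1 → W4
  W1 is a fork here and W1 is conditioned on, so the path is blocked at W1.
At least one path is unblocked, so d-separation fails.

No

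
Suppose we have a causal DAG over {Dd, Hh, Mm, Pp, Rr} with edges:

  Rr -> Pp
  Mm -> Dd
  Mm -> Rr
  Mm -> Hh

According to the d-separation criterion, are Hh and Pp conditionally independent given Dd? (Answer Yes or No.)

Only one path connects Hh and Pp:
Path 1: Hh ← Mm → Rr → Pp
  Mm is a fork and Mm is not conditioned on; Rr is a chain and Rr is not conditioned on — no node blocks this path, so it is active.
Because an active path exists, Hh and Pp are not d-separated.

No — Hh and Pp are not d-separated given {Dd}.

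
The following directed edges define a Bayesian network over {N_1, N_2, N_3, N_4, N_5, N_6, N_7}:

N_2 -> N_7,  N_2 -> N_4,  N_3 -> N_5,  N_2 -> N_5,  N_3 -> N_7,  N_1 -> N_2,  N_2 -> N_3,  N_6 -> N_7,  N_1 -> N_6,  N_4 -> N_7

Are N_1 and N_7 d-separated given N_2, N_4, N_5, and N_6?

Yes

There are 5 undirected paths between N_1 and N_7; checking each against the conditioning set {N_2, N_4, N_5, N_6}:
  1. N_1 → N_6 → N_7 — N_6:chain[blocks] ⇒ blocked
  2. N_1 → N_2 → N_5 ← N_3 → N_7 — N_2:chain[blocks]; N_5:collider[open]; N_3:fork[open] ⇒ blocked
  3. N_1 → N_2 → N_7 — N_2:chain[blocks] ⇒ blocked
  4. N_1 → N_2 → N_4 → N_7 — N_2:chain[blocks]; N_4:chain[blocks] ⇒ blocked
  5. N_1 → N_2 → N_3 → N_7 — N_2:chain[blocks]; N_3:chain[open] ⇒ blocked
Since every path is blocked, d-separation holds.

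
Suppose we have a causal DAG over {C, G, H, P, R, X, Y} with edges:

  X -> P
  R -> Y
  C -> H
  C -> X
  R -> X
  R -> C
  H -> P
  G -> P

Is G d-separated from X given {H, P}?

No

We examine all 3 paths between G and X:
Path 1: G → P ← X
  P is a collider and P is conditioned on, which opens it — no node blocks this path, so it is active.
Path 2: G → P ← H ← C → X
  H is a chain here and H is conditioned on, so the path is blocked at H.
Path 3: G → P ← H ← C ← R → X
  H is a chain here and H is conditioned on, so the path is blocked at H.
At least one path is unblocked, so d-separation fails.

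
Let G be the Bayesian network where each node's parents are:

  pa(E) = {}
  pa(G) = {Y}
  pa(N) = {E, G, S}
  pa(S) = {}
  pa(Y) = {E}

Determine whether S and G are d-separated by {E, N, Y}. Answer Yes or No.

We examine all 2 paths between S and G:
Path 1: S → N ← G
  N is a collider and N is conditioned on, which opens it — no node blocks this path, so it is active.
Path 2: S → N ← E → Y → G
  E is a fork here and E is conditioned on, so the path is blocked at E.
Since the path S → N ← G is active, S and G are not d-separated given {E, N, Y}.

No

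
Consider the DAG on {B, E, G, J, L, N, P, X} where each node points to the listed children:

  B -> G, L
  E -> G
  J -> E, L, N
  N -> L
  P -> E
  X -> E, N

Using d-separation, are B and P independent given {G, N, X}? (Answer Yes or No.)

No — B and P are not d-separated given {G, N, X}.

We examine all 5 paths between B and P:
Path 1: B → L ← J → N ← X → E ← P
  L is a collider here and neither L nor any of its descendants is conditioned on, so the collider stays closed — the path is blocked at L.
Path 2: B → L ← J → E ← P
  L is a collider here and neither L nor any of its descendants is conditioned on, so the collider stays closed — the path is blocked at L.
Path 3: B → L ← N ← J → E ← P
  L is a collider here and neither L nor any of its descendants is conditioned on, so the collider stays closed — the path is blocked at L.
Path 4: B → L ← N ← X → E ← P
  L is a collider here and neither L nor any of its descendants is conditioned on, so the collider stays closed — the path is blocked at L.
Path 5: B → G ← E ← P
  G is a collider and G is conditioned on, which opens it; E is a chain and E is not conditioned on — no node blocks this path, so it is active.
Because an active path exists, B and P are not d-separated.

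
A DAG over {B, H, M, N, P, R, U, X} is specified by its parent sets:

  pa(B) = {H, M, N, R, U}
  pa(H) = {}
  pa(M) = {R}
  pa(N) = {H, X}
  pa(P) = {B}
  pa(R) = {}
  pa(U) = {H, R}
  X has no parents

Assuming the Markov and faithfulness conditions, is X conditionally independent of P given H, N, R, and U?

5 paths connect X and P; each must be blocked for d-separation to hold:
Path 1: X → N ← H → B → P
  H is a fork here and H is conditioned on, so the path is blocked at H.
Path 2: X → N ← H → U ← R → B → P
  H is a fork here and H is conditioned on, so the path is blocked at H.
Path 3: X → N ← H → U ← R → M → B → P
  H is a fork here and H is conditioned on, so the path is blocked at H.
Path 4: X → N ← H → U → B → P
  H is a fork here and H is conditioned on, so the path is blocked at H.
Path 5: X → N → B → P
  N is a chain here and N is conditioned on, so the path is blocked at N.
All paths are blocked; X ⊥ P | {H, N, R, U} holds.

Yes — X and P are d-separated given {H, N, R, U}.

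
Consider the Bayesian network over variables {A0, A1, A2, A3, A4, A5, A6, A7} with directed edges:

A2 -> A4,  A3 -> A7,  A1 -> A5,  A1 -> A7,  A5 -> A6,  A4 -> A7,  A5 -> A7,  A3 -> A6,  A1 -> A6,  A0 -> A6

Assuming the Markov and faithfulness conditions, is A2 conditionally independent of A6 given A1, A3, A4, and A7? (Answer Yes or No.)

We examine all 5 paths between A2 and A6:
Path 1: A2 → A4 → A7 ← A5 → A6
  A4 is a chain here and A4 is conditioned on, so the path is blocked at A4.
Path 2: A2 → A4 → A7 ← A5 ← A1 → A6
  A4 is a chain here and A4 is conditioned on, so the path is blocked at A4.
Path 3: A2 → A4 → A7 ← A1 → A6
  A4 is a chain here and A4 is conditioned on, so the path is blocked at A4.
Path 4: A2 → A4 → A7 ← A1 → A5 → A6
  A4 is a chain here and A4 is conditioned on, so the path is blocked at A4.
Path 5: A2 → A4 → A7 ← A3 → A6
  A4 is a chain here and A4 is conditioned on, so the path is blocked at A4.
All paths are blocked; A2 ⊥ A6 | {A1, A3, A4, A7} holds.

Yes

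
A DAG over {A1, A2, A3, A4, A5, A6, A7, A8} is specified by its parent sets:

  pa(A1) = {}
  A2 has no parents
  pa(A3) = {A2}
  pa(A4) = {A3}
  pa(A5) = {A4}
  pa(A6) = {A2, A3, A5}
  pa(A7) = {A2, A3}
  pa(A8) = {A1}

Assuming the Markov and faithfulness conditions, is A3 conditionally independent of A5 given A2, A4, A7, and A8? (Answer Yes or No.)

4 paths connect A3 and A5; each must be blocked for d-separation to hold:
Path 1: A3 → A4 → A5
  A4 is a chain here and A4 is conditioned on, so the path is blocked at A4.
Path 2: A3 → A6 ← A5
  A6 is a collider here and neither A6 nor any of its descendants is conditioned on, so the collider stays closed — the path is blocked at A6.
Path 3: A3 → A7 ← A2 → A6 ← A5
  A2 is a fork here and A2 is conditioned on, so the path is blocked at A2.
Path 4: A3 ← A2 → A6 ← A5
  A2 is a fork here and A2 is conditioned on, so the path is blocked at A2.
Since every path is blocked, d-separation holds.

Yes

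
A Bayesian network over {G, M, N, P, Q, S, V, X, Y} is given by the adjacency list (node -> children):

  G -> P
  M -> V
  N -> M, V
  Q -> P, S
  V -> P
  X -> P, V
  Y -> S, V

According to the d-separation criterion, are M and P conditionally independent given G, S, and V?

No — M and P are not d-separated given {G, S, V}.

Enumerating the 6 paths from M to P and testing each for blocking by {G, S, V}:
  1. M → V ← Y → S ← Q → P — V:collider[open]; Y:fork[open]; S:collider[open]; Q:fork[open] ⇒ active
  2. M → V ← X → P — V:collider[open]; X:fork[open] ⇒ active
  3. M → V → P — V:chain[blocks] ⇒ blocked
  4. M ← N → V ← Y → S ← Q → P — N:fork[open]; V:collider[open]; Y:fork[open]; S:collider[open]; Q:fork[open] ⇒ active
  5. M ← N → V ← X → P — N:fork[open]; V:collider[open]; X:fork[open] ⇒ active
  6. M ← N → V → P — N:fork[open]; V:chain[blocks] ⇒ blocked
Because an active path exists, M and P are not d-separated.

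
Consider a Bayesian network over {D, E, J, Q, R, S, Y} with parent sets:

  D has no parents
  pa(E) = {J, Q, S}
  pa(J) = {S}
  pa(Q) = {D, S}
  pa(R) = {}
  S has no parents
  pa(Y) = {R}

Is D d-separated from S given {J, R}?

3 paths connect D and S; each must be blocked for d-separation to hold:
Path 1: D → Q ← S
  Q is a collider here and neither Q nor any of its descendants is conditioned on, so the collider stays closed — the path is blocked at Q.
Path 2: D → Q → E ← J ← S
  E is a collider here and neither E nor any of its descendants is conditioned on, so the collider stays closed — the path is blocked at E.
Path 3: D → Q → E ← S
  E is a collider here and neither E nor any of its descendants is conditioned on, so the collider stays closed — the path is blocked at E.
Since every path is blocked, d-separation holds.

Yes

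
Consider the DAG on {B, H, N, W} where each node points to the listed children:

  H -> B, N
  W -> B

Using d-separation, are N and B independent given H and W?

Only one path connects N and B:
Path 1: N ← H → B
  H is a fork here and H is conditioned on, so the path is blocked at H.
All paths are blocked; N ⊥ B | {H, W} holds.

Yes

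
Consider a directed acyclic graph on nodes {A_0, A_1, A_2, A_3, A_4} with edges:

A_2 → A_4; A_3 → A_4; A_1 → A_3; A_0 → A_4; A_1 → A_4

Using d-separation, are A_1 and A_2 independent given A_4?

There are 2 undirected paths between A_1 and A_2; checking each against the conditioning set {A_4}:
  1. A_1 → A_3 → A_4 ← A_2 — A_3:chain[open]; A_4:collider[open] ⇒ active
  2. A_1 → A_4 ← A_2 — A_4:collider[open] ⇒ active
At least one path is unblocked, so d-separation fails.

No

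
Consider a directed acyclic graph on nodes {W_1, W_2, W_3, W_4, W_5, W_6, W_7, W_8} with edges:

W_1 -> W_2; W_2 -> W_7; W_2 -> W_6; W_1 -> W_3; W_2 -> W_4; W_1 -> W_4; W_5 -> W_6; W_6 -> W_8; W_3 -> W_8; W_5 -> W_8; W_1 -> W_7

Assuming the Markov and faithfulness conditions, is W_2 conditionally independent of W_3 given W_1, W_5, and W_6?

Enumerating the 5 paths from W_2 to W_3 and testing each for blocking by {W_1, W_5, W_6}:
Path 1: W_2 ← W_1 → W_3
  W_1 is a fork here and W_1 is conditioned on, so the path is blocked at W_1.
Path 2: W_2 → W_7 ← W_1 → W_3
  W_7 is a collider here and neither W_7 nor any of its descendants is conditioned on, so the collider stays closed — the path is blocked at W_7.
Path 3: W_2 → W_4 ← W_1 → W_3
  W_4 is a collider here and neither W_4 nor any of its descendants is conditioned on, so the collider stays closed — the path is blocked at W_4.
Path 4: W_2 → W_6 → W_8 ← W_3
  W_6 is a chain here and W_6 is conditioned on, so the path is blocked at W_6.
Path 5: W_2 → W_6 ← W_5 → W_8 ← W_3
  W_5 is a fork here and W_5 is conditioned on, so the path is blocked at W_5.
All paths are blocked; W_2 ⊥ W_3 | {W_1, W_5, W_6} holds.

Yes — W_2 and W_3 are d-separated given {W_1, W_5, W_6}.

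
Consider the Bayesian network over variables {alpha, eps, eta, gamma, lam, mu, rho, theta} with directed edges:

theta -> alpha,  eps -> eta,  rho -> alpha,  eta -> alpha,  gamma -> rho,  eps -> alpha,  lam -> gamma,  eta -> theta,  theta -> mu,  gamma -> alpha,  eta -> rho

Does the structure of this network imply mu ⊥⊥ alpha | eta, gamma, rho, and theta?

Yes — mu and alpha are d-separated given {eta, gamma, rho, theta}.

5 paths connect mu and alpha; each must be blocked for d-separation to hold:
Path 1: mu ← theta → alpha
  theta is a fork here and theta is conditioned on, so the path is blocked at theta.
Path 2: mu ← theta ← eta ← eps → alpha
  theta is a chain here and theta is conditioned on, so the path is blocked at theta.
Path 3: mu ← theta ← eta → rho ← gamma → alpha
  theta is a chain here and theta is conditioned on, so the path is blocked at theta.
Path 4: mu ← theta ← eta → rho → alpha
  theta is a chain here and theta is conditioned on, so the path is blocked at theta.
Path 5: mu ← theta ← eta → alpha
  theta is a chain here and theta is conditioned on, so the path is blocked at theta.
Every path is blocked, so mu and alpha are d-separated given {eta, gamma, rho, theta}.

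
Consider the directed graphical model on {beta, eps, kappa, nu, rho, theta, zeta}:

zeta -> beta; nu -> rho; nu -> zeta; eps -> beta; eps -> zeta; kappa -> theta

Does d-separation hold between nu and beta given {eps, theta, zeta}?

There are 2 undirected paths between nu and beta; checking each against the conditioning set {eps, theta, zeta}:
Path 1: nu → zeta → beta
  zeta is a chain here and zeta is conditioned on, so the path is blocked at zeta.
Path 2: nu → zeta ← eps → beta
  eps is a fork here and eps is conditioned on, so the path is blocked at eps.
Since every path is blocked, d-separation holds.

Yes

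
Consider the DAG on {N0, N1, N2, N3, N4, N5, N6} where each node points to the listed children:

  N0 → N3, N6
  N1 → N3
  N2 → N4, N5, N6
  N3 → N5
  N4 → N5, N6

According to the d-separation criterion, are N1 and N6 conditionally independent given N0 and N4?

5 paths connect N1 and N6; each must be blocked for d-separation to hold:
Path 1: N1 → N3 ← N0 → N6
  N3 is a collider here and neither N3 nor any of its descendants is conditioned on, so the collider stays closed — the path is blocked at N3.
Path 2: N1 → N3 → N5 ← N2 → N4 → N6
  N5 is a collider here and neither N5 nor any of its descendants is conditioned on, so the collider stays closed — the path is blocked at N5.
Path 3: N1 → N3 → N5 ← N2 → N6
  N5 is a collider here and neither N5 nor any of its descendants is conditioned on, so the collider stays closed — the path is blocked at N5.
Path 4: N1 → N3 → N5 ← N4 ← N2 → N6
  N5 is a collider here and neither N5 nor any of its descendants is conditioned on, so the collider stays closed — the path is blocked at N5.
Path 5: N1 → N3 → N5 ← N4 → N6
  N5 is a collider here and neither N5 nor any of its descendants is conditioned on, so the collider stays closed — the path is blocked at N5.
Every path is blocked, so N1 and N6 are d-separated given {N0, N4}.

Yes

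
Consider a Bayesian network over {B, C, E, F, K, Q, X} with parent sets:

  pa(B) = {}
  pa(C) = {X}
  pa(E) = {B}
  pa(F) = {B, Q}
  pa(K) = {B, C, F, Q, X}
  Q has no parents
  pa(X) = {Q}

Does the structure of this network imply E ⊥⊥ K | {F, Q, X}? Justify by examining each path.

5 paths connect E and K; each must be blocked for d-separation to hold:
Path 1: E ← B → F ← Q → X → C → K
  Q is a fork here and Q is conditioned on, so the path is blocked at Q.
Path 2: E ← B → F ← Q → X → K
  Q is a fork here and Q is conditioned on, so the path is blocked at Q.
Path 3: E ← B → F ← Q → K
  Q is a fork here and Q is conditioned on, so the path is blocked at Q.
Path 4: E ← B → F → K
  F is a chain here and F is conditioned on, so the path is blocked at F.
Path 5: E ← B → K
  B is a fork and B is not conditioned on — no node blocks this path, so it is active.
At least one path is unblocked, so d-separation fails.

No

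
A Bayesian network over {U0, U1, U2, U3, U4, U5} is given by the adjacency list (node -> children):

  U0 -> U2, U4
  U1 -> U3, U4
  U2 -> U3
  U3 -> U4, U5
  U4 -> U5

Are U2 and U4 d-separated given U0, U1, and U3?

Enumerating the 4 paths from U2 to U4 and testing each for blocking by {U0, U1, U3}:
Path 1: U2 ← U0 → U4
  U0 is a fork here and U0 is conditioned on, so the path is blocked at U0.
Path 2: U2 → U3 → U4
  U3 is a chain here and U3 is conditioned on, so the path is blocked at U3.
Path 3: U2 → U3 ← U1 → U4
  U1 is a fork here and U1 is conditioned on, so the path is blocked at U1.
Path 4: U2 → U3 → U5 ← U4
  U3 is a chain here and U3 is conditioned on, so the path is blocked at U3.
All paths are blocked; U2 ⊥ U4 | {U0, U1, U3} holds.

Yes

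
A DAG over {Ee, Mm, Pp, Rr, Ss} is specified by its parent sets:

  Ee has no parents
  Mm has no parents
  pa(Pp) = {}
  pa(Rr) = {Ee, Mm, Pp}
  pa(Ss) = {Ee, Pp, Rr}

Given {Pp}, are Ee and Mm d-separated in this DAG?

We examine all 3 paths between Ee and Mm:
Path 1: Ee → Ss ← Pp → Rr ← Mm
  Ss is a collider here and neither Ss nor any of its descendants is conditioned on, so the collider stays closed — the path is blocked at Ss.
Path 2: Ee → Ss ← Rr ← Mm
  Ss is a collider here and neither Ss nor any of its descendants is conditioned on, so the collider stays closed — the path is blocked at Ss.
Path 3: Ee → Rr ← Mm
  Rr is a collider here and neither Rr nor any of its descendants is conditioned on, so the collider stays closed — the path is blocked at Rr.
Since every path is blocked, d-separation holds.

Yes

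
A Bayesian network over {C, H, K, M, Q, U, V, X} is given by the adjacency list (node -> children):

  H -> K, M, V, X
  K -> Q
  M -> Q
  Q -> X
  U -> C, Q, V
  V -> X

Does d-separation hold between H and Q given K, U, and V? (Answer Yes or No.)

We examine all 6 paths between H and Q:
Path 1: H → K → Q
  K is a chain here and K is conditioned on, so the path is blocked at K.
Path 2: H → X ← Q
  X is a collider here and neither X nor any of its descendants is conditioned on, so the collider stays closed — the path is blocked at X.
Path 3: H → X ← V ← U → Q
  X is a collider here and neither X nor any of its descendants is conditioned on, so the collider stays closed — the path is blocked at X.
Path 4: H → V → X ← Q
  V is a chain here and V is conditioned on, so the path is blocked at V.
Path 5: H → V ← U → Q
  U is a fork here and U is conditioned on, so the path is blocked at U.
Path 6: H → M → Q
  M is a chain and M is not conditioned on — no node blocks this path, so it is active.
At least one path is unblocked, so d-separation fails.

No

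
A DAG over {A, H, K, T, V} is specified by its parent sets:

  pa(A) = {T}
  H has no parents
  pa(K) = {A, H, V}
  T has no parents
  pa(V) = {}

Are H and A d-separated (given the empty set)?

Yes

Only one path connects H and A:
Path 1: H → K ← A
  K is a collider here and neither K nor any of its descendants is conditioned on, so the collider stays closed — the path is blocked at K.
Since every path is blocked, d-separation holds.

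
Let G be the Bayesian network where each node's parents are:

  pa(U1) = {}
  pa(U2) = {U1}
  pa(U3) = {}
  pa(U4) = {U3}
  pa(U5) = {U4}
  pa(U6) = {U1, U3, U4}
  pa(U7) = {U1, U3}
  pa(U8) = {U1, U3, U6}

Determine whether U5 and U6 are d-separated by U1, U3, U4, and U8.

Yes

There are 6 undirected paths between U5 and U6; checking each against the conditioning set {U1, U3, U4, U8}:
Path 1: U5 ← U4 ← U3 → U7 ← U1 → U8 ← U6
  U4 is a chain here and U4 is conditioned on, so the path is blocked at U4.
Path 2: U5 ← U4 ← U3 → U7 ← U1 → U6
  U4 is a chain here and U4 is conditioned on, so the path is blocked at U4.
Path 3: U5 ← U4 ← U3 → U8 ← U1 → U6
  U4 is a chain here and U4 is conditioned on, so the path is blocked at U4.
Path 4: U5 ← U4 ← U3 → U8 ← U6
  U4 is a chain here and U4 is conditioned on, so the path is blocked at U4.
Path 5: U5 ← U4 ← U3 → U6
  U4 is a chain here and U4 is conditioned on, so the path is blocked at U4.
Path 6: U5 ← U4 → U6
  U4 is a fork here and U4 is conditioned on, so the path is blocked at U4.
All paths are blocked; U5 ⊥ U6 | {U1, U3, U4, U8} holds.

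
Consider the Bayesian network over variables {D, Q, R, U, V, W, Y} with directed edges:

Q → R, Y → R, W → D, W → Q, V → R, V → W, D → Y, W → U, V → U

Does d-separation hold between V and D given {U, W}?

6 paths connect V and D; each must be blocked for d-separation to hold:
Path 1: V → W → Q → R ← Y ← D
  W is a chain here and W is conditioned on, so the path is blocked at W.
Path 2: V → W → D
  W is a chain here and W is conditioned on, so the path is blocked at W.
Path 3: V → U ← W → Q → R ← Y ← D
  W is a fork here and W is conditioned on, so the path is blocked at W.
Path 4: V → U ← W → D
  W is a fork here and W is conditioned on, so the path is blocked at W.
Path 5: V → R ← Y ← D
  R is a collider here and neither R nor any of its descendants is conditioned on, so the collider stays closed — the path is blocked at R.
Path 6: V → R ← Q ← W → D
  R is a collider here and neither R nor any of its descendants is conditioned on, so the collider stays closed — the path is blocked at R.
All paths are blocked; V ⊥ D | {U, W} holds.

Yes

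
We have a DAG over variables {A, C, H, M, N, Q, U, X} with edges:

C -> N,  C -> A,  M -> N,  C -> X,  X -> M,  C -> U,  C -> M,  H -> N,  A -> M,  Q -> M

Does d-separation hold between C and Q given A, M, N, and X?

No

4 paths connect C and Q; each must be blocked for d-separation to hold:
  1. C → X → M ← Q — X:chain[blocks]; M:collider[open] ⇒ blocked
  2. C → A → M ← Q — A:chain[blocks]; M:collider[open] ⇒ blocked
  3. C → M ← Q — M:collider[open] ⇒ active
  4. C → N ← M ← Q — N:collider[open]; M:chain[blocks] ⇒ blocked
Because an active path exists, C and Q are not d-separated.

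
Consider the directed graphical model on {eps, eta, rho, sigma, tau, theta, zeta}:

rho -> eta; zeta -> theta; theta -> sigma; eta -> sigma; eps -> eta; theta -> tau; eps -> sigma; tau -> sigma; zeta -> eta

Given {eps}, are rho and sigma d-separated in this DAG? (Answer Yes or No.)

There are 4 undirected paths between rho and sigma; checking each against the conditioning set {eps}:
  1. rho → eta → sigma — eta:chain[open] ⇒ active
  2. rho → eta ← eps → sigma — eta:collider[blocks]; eps:fork[blocks] ⇒ blocked
  3. rho → eta ← zeta → theta → sigma — eta:collider[blocks]; zeta:fork[open]; theta:chain[open] ⇒ blocked
  4. rho → eta ← zeta → theta → tau → sigma — eta:collider[blocks]; zeta:fork[open]; theta:chain[open]; tau:chain[open] ⇒ blocked
At least one path is unblocked, so d-separation fails.

No — rho and sigma are not d-separated given {eps}.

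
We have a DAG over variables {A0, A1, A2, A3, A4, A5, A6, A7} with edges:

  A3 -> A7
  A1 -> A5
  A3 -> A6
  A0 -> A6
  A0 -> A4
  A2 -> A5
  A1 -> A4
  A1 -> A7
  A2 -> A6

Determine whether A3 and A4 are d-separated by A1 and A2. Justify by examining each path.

4 paths connect A3 and A4; each must be blocked for d-separation to hold:
  1. A3 → A6 ← A0 → A4 — A6:collider[blocks]; A0:fork[open] ⇒ blocked
  2. A3 → A6 ← A2 → A5 ← A1 → A4 — A6:collider[blocks]; A2:fork[blocks]; A5:collider[blocks]; A1:fork[blocks] ⇒ blocked
  3. A3 → A7 ← A1 → A5 ← A2 → A6 ← A0 → A4 — A7:collider[blocks]; A1:fork[blocks]; A5:collider[blocks]; A2:fork[blocks]; A6:collider[blocks]; A0:fork[open] ⇒ blocked
  4. A3 → A7 ← A1 → A4 — A7:collider[blocks]; A1:fork[blocks] ⇒ blocked
All paths are blocked; A3 ⊥ A4 | {A1, A2} holds.

Yes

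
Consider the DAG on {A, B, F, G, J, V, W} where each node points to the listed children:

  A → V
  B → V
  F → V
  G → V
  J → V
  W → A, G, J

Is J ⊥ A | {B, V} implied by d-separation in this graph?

Enumerating the 4 paths from J to A and testing each for blocking by {B, V}:
  1. J → V ← A — V:collider[open] ⇒ active
  2. J → V ← G ← W → A — V:collider[open]; G:chain[open]; W:fork[open] ⇒ active
  3. J ← W → A — W:fork[open] ⇒ active
  4. J ← W → G → V ← A — W:fork[open]; G:chain[open]; V:collider[open] ⇒ active
Because an active path exists, J and A are not d-separated.

No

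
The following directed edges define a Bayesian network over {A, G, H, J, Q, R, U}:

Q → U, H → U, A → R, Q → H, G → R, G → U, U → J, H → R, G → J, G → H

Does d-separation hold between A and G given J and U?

Yes — A and G are d-separated given {J, U}.

There are 6 undirected paths between A and G; checking each against the conditioning set {J, U}:
  1. A → R ← G — R:collider[blocks] ⇒ blocked
  2. A → R ← H ← G — R:collider[blocks]; H:chain[open] ⇒ blocked
  3. A → R ← H → U ← G — R:collider[blocks]; H:fork[open]; U:collider[open] ⇒ blocked
  4. A → R ← H → U → J ← G — R:collider[blocks]; H:fork[open]; U:chain[blocks]; J:collider[open] ⇒ blocked
  5. A → R ← H ← Q → U ← G — R:collider[blocks]; H:chain[open]; Q:fork[open]; U:collider[open] ⇒ blocked
  6. A → R ← H ← Q → U → J ← G — R:collider[blocks]; H:chain[open]; Q:fork[open]; U:chain[blocks]; J:collider[open] ⇒ blocked
All paths are blocked; A ⊥ G | {J, U} holds.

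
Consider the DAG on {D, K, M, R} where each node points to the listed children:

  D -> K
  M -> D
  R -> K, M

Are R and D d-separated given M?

We examine all 2 paths between R and D:
Path 1: R → K ← D
  K is a collider here and neither K nor any of its descendants is conditioned on, so the collider stays closed — the path is blocked at K.
Path 2: R → M → D
  M is a chain here and M is conditioned on, so the path is blocked at M.
Since every path is blocked, d-separation holds.

Yes — R and D are d-separated given {M}.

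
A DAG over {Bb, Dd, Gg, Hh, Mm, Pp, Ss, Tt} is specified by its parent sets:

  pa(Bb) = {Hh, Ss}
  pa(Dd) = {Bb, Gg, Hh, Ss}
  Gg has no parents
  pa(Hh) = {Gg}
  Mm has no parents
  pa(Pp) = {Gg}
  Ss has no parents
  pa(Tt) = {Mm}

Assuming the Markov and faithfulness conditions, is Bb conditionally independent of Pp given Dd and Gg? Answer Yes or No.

Enumerating the 6 paths from Bb to Pp and testing each for blocking by {Dd, Gg}:
Path 1: Bb → Dd ← Gg → Pp
  Gg is a fork here and Gg is conditioned on, so the path is blocked at Gg.
Path 2: Bb → Dd ← Hh ← Gg → Pp
  Gg is a fork here and Gg is conditioned on, so the path is blocked at Gg.
Path 3: Bb ← Ss → Dd ← Gg → Pp
  Gg is a fork here and Gg is conditioned on, so the path is blocked at Gg.
Path 4: Bb ← Ss → Dd ← Hh ← Gg → Pp
  Gg is a fork here and Gg is conditioned on, so the path is blocked at Gg.
Path 5: Bb ← Hh → Dd ← Gg → Pp
  Gg is a fork here and Gg is conditioned on, so the path is blocked at Gg.
Path 6: Bb ← Hh ← Gg → Pp
  Gg is a fork here and Gg is conditioned on, so the path is blocked at Gg.
All paths are blocked; Bb ⊥ Pp | {Dd, Gg} holds.

Yes — Bb and Pp are d-separated given {Dd, Gg}.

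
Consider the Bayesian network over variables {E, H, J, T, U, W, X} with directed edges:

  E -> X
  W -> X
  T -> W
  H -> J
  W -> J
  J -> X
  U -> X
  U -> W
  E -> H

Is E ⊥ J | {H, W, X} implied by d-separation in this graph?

No — E and J are not d-separated given {H, W, X}.

4 paths connect E and J; each must be blocked for d-separation to hold:
Path 1: E → X ← W → J
  W is a fork here and W is conditioned on, so the path is blocked at W.
Path 2: E → X ← J
  X is a collider and X is conditioned on, which opens it — no node blocks this path, so it is active.
Path 3: E → X ← U → W → J
  W is a chain here and W is conditioned on, so the path is blocked at W.
Path 4: E → H → J
  H is a chain here and H is conditioned on, so the path is blocked at H.
Since the path E → X ← J is active, E and J are not d-separated given {H, W, X}.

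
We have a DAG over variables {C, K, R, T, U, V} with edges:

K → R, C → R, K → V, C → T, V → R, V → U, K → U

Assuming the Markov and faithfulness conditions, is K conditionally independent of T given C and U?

There are 3 undirected paths between K and T; checking each against the conditioning set {C, U}:
Path 1: K → R ← C → T
  R is a collider here and neither R nor any of its descendants is conditioned on, so the collider stays closed — the path is blocked at R.
Path 2: K → V → R ← C → T
  R is a collider here and neither R nor any of its descendants is conditioned on, so the collider stays closed — the path is blocked at R.
Path 3: K → U ← V → R ← C → T
  R is a collider here and neither R nor any of its descendants is conditioned on, so the collider stays closed — the path is blocked at R.
Every path is blocked, so K and T are d-separated given {C, U}.

Yes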